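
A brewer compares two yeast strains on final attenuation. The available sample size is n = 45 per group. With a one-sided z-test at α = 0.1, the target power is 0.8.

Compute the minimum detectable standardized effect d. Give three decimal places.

d ≈ 0.448

Need Φ(δ − 1.282) = 0.8, so δ = 1.282 + 0.842 = 2.123.
δ = d·√(n/2) ⇒ d = δ/√(n/2) = 2.123/√(45/2) = 0.4476.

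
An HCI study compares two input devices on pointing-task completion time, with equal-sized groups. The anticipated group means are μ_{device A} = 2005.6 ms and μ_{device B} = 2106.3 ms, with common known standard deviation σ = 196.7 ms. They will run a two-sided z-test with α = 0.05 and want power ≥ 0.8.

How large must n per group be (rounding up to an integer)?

Standardized effect: d = |μ_{device A} − μ_{device B}| / σ = |2005.6 − 2106.3| / 196.7 = 0.5119
Set Φ(δ − 1.960) = 0.8; then δ − 1.960 = Φ⁻¹(0.8) = 0.842, giving δ = 2.802.
(The Φ(−δ − z_{α/2}) term is vanishingly small for δ > 0 and is dropped in the standard sample-size formula.)
δ = d·√(n/2) ⇒ n = 2(δ/d)² = 2 × (2.802 / 0.5119)² = 59.89.
Round up to the next whole unit.

n = 60 per group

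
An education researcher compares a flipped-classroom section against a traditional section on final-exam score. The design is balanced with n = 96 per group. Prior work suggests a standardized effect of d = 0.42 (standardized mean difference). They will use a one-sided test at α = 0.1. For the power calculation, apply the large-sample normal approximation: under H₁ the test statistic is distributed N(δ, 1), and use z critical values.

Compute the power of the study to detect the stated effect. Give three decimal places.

Noncentrality parameter: δ = d·√(n/2) = 0.42 × √(96/2) = 2.9098
Critical value for a one-sided test at α = 0.1: z_α = 1.282.
Power = P(Z > 1.282 − δ) = Φ(1.628) = 0.9483.

Power ≈ 0.948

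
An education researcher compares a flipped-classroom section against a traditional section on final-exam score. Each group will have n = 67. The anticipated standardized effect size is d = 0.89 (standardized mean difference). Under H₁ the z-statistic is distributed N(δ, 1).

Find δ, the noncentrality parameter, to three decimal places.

δ ≈ 5.151

δ = d·√(n/2) = 0.89 × √(67/2) = 5.1512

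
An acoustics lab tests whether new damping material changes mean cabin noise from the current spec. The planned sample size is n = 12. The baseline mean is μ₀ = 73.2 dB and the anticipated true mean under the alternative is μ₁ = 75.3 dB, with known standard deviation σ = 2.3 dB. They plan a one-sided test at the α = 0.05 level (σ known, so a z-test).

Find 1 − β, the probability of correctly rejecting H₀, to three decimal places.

Power ≈ 0.935

Standardized effect: d = |μ₁ − μ₀| / σ = |75.3 − 73.2| / 2.3 = 0.9130
Noncentrality parameter: δ = d·√n = 0.9130 × √12 = 3.1629
One-sided α = 0.05 → critical value z_{0.05} = 1.645.
Power = P(Z > 1.645 − δ) = Φ(1.518) = 0.9355.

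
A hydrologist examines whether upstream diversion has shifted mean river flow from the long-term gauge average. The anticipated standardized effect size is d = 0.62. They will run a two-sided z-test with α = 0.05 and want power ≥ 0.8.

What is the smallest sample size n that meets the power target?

Set Φ(δ − 1.960) = 0.8; then δ − 1.960 = Φ⁻¹(0.8) = 0.842, giving δ = 2.802.
(Ignoring the negligible lower-tail rejection probability gives the usual closed-form inversion.)
δ = d·√n ⇒ n = (δ/d)² = (2.802 / 0.62)² = 20.42.
Round up to the next whole unit.

n = 21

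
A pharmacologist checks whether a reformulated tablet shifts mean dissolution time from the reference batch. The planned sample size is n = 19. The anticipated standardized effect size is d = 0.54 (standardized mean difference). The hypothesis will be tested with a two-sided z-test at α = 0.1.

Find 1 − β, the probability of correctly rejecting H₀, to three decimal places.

Noncentrality parameter: λ = d·√n = 0.54 × √19 = 2.3538
Critical value for a two-sided test at α = 0.1: z_{α/2} = 1.645.
Power = Φ(λ − 1.645) + Φ(−λ − 1.645) = Φ(0.709) + Φ(-3.999) = 0.7608 + 0.0000 = 0.7609.

Power ≈ 0.761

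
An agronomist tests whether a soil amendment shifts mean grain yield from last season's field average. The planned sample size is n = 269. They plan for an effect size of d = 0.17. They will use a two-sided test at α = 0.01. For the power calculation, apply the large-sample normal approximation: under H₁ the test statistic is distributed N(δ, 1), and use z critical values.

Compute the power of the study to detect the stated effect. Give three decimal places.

Power ≈ 0.584

Noncentrality parameter: δ = d·√n = 0.17 × √269 = 2.7882
Critical value for a two-sided test at α = 0.01: z_{α/2} = 2.576.
Power = Φ(δ − 2.576) + Φ(−δ − 2.576) = Φ(0.212) + Φ(-5.364) = 0.5841 + 0.0000 = 0.5841.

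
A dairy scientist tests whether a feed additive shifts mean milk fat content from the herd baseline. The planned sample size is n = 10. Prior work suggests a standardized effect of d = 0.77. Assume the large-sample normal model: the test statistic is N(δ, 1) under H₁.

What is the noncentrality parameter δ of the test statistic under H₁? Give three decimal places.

δ = d·√n = 0.77 × √10 = 2.4350

δ ≈ 2.435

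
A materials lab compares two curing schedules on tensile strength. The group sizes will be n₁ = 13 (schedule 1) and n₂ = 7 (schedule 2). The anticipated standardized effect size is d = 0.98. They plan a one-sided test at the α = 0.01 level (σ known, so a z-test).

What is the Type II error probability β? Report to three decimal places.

Noncentrality parameter: δ = d / √(1/n₁ + 1/n₂) = 0.98 / √(1/13 + 1/7) = 2.0904
One-sided α = 0.01 → critical value z_{0.01} = 2.326.
Power = Φ(δ − 2.326) = Φ(-0.236) = 0.4067.
Type II error: β = 1 − power = 1 − 0.4067 = 0.5933.

β ≈ 0.593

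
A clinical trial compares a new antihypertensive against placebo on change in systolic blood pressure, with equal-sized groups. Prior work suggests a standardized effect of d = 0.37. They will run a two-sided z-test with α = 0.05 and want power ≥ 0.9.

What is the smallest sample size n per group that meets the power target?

n = 154 per group

For power 0.9 need Φ(δ − z_{0.025}) = 0.9, so δ = z_{0.025} + z_{0.10} = 1.960 + 1.282 = 3.242.
(For δ > 0 the lower-tail rejection region contributes negligibly to power, so the one-term inversion is standard.)
δ = d·√(n/2) ⇒ n = 2(δ/d)² = 2 × (3.242 / 0.37)² = 153.51.
Round up to the next whole unit.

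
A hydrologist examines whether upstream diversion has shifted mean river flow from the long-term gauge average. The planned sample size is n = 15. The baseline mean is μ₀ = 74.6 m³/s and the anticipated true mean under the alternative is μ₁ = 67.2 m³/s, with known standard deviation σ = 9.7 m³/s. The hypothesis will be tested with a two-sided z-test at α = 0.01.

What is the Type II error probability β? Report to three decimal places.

β ≈ 0.352

Standardized effect: d = |μ₁ − μ₀| / σ = |67.2 − 74.6| / 9.7 = 0.7629
Noncentrality parameter: δ = d·√n = 0.7629 × √15 = 2.9546
Critical value for a two-sided test at α = 0.01: z_{α/2} = 2.576.
Power = Φ(δ − 2.576) + Φ(−δ − 2.576) = Φ(0.379) + Φ(-5.530) = 0.6476 + 0.0000 = 0.6476.
Type II error: β = 1 − power = 1 − 0.6476 = 0.3524.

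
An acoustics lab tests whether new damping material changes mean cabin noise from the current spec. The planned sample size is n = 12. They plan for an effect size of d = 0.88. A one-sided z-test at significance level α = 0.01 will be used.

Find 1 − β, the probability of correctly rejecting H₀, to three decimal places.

Noncentrality parameter: δ = d·√n = 0.88 × √12 = 3.0484
One-sided α = 0.01 → critical value z_{0.01} = 2.326.
Power = Φ(δ − 2.326) = Φ(0.722) = 0.7649.

Power ≈ 0.765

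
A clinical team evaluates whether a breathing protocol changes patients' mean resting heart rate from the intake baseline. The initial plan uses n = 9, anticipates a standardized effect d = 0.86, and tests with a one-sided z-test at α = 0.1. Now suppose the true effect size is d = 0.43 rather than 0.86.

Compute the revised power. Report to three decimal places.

Power ≈ 0.503

With d = 0.43: δ = d·√n = 0.43 × √9 = 1.2900. Critical value z_{0.1} = 1.282.
Revised power = P(Z > 1.282 − δ) = Φ(0.008) = 0.5034.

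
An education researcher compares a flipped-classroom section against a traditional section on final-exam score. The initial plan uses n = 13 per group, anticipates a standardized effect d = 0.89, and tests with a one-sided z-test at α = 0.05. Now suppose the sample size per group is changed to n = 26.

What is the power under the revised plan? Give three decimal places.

Power ≈ 0.941

With n = 26 per group: δ = d·√(n/2) = 0.89 × √(26/2) = 3.2089. Critical value z_{0.05} = 1.645.
Revised power = P(Z > 1.645 − δ) = Φ(1.564) = 0.9411.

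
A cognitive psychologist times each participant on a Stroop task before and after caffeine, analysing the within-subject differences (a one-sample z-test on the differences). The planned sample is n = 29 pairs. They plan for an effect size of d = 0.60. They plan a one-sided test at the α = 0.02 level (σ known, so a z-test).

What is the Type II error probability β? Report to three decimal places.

Noncentrality parameter: δ = d·√n = 0.60 × √29 = 3.2311
Critical value for a one-sided test at α = 0.02: z_α = 2.054.
Power = P(Z > 2.054 − δ) = Φ(1.177) = 0.8805.
Type II error: β = 1 − power = 1 − 0.8805 = 0.1195.

β ≈ 0.120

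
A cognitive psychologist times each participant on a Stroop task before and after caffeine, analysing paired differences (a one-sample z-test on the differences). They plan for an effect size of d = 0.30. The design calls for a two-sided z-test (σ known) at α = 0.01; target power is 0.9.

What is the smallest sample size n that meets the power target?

Set Φ(δ − 2.576) = 0.9; then δ − 2.576 = Φ⁻¹(0.9) = 1.282, giving δ = 3.857.
(For δ > 0 the lower-tail rejection region contributes negligibly to power, so the one-term inversion is standard.)
δ = d·√n ⇒ n = (δ/d)² = (3.857 / 0.30)² = 165.33.
Round up to the next whole unit.

n = 166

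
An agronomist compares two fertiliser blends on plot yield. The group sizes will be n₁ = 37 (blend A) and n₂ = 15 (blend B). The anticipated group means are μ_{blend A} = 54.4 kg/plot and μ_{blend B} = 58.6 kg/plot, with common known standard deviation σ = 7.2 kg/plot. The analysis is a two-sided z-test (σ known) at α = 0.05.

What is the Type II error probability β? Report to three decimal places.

Standardized effect: d = |μ_{blend A} − μ_{blend B}| / σ = |54.4 − 58.6| / 7.2 = 0.5833
Noncentrality parameter: δ = d / √(1/n₁ + 1/n₂) = 0.5833 / √(1/37 + 1/15) = 1.9057
Two-sided α = 0.05 → critical value z_{0.025} = 1.960.
Power = Φ(δ − 1.960) + Φ(−δ − 1.960) = Φ(-0.054) + Φ(-3.866) = 0.4784 + 0.0001 = 0.4784.
Type II error: β = 1 − power = 1 − 0.4784 = 0.5216.

β ≈ 0.522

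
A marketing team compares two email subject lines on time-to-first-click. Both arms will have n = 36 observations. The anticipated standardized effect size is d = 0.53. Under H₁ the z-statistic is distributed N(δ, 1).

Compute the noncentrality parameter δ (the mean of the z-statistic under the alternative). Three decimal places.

δ = d·√(n/2) = 0.53 × √(36/2) = 2.2486

δ ≈ 2.249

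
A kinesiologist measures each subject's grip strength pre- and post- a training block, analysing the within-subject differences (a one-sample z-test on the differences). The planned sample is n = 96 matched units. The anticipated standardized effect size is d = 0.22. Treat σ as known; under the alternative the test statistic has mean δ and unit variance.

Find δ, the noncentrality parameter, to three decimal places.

δ ≈ 2.156

δ = d·√n = 0.22 × √96 = 2.1556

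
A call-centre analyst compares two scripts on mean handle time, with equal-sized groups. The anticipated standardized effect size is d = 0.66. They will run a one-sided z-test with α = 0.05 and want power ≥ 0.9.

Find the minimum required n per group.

n = 40 per group

For power 0.9 need Φ(δ − z_{0.05}) = 0.9, so δ = z_{0.05} + z_{0.10} = 1.645 + 1.282 = 2.926.
δ = d·√(n/2) ⇒ n = 2(δ/d)² = 2 × (2.926 / 0.66)² = 39.32.
Round up to the next whole unit.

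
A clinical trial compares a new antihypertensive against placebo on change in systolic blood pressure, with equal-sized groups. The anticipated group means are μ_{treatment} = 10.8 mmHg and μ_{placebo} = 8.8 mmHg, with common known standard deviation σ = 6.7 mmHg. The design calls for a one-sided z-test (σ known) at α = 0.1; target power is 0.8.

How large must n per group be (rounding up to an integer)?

Standardized effect: d = |μ_{treatment} − μ_{placebo}| / σ = |10.8 − 8.8| / 6.7 = 0.2985
For power 0.8 need Φ(δ − z_{0.1}) = 0.8, so δ = z_{0.1} + z_{0.20} = 1.282 + 0.842 = 2.123.
δ = d·√(n/2) ⇒ n = 2(δ/d)² = 2 × (2.123 / 0.2985)² = 101.18.
Round up to the next whole unit.

n = 102 per group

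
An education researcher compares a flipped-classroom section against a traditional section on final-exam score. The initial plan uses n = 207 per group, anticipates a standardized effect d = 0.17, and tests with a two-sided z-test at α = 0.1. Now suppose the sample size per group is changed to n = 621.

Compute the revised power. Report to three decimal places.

With n = 621 per group: δ = d·√(n/2) = 0.17 × √(621/2) = 2.9956. Critical value z_{0.05} = 1.645.
Revised power = Φ(δ − 1.645) + Φ(−δ − 1.645) = Φ(1.351) + Φ(-4.640) = 0.9116 + 0.0000 = 0.9116.

Power ≈ 0.912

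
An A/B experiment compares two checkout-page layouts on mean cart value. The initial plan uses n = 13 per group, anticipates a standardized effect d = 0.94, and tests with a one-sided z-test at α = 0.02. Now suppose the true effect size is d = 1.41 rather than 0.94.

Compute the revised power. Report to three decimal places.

Power ≈ 0.938

With d = 1.41: δ = d·√(n/2) = 1.41 × √(13/2) = 3.5948. Critical value z_{0.02} = 2.054.
Revised power = P(Z > 2.054 − δ) = Φ(1.541) = 0.9383.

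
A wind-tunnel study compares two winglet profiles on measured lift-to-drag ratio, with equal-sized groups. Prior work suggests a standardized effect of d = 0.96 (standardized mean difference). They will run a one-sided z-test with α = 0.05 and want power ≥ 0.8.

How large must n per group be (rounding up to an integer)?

n = 14 per group

Set Φ(δ − 1.645) = 0.8; then δ − 1.645 = Φ⁻¹(0.8) = 0.842, giving δ = 2.486.
δ = d·√(n/2) ⇒ n = 2(δ/d)² = 2 × (2.486 / 0.96)² = 13.42.
Round up to the next whole unit.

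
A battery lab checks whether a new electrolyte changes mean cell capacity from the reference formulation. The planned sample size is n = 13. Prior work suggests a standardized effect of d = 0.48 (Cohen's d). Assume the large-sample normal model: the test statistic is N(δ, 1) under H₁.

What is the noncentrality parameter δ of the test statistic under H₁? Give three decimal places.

δ ≈ 1.731

The noncentrality parameter scales effect size by the design's sample-size factor: δ = d·√n = 0.48 × √13 = 1.7307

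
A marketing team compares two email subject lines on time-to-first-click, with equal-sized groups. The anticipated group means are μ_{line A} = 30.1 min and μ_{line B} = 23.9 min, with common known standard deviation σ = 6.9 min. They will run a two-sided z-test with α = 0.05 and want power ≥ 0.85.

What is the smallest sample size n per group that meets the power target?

Standardized effect: d = |μ_{line A} − μ_{line B}| / σ = |30.1 − 23.9| / 6.9 = 0.8986
For power 0.85 need Φ(δ − z_{0.025}) = 0.85, so δ = z_{0.025} + z_{0.15} = 1.960 + 1.036 = 2.996.
(Ignoring the negligible lower-tail rejection probability gives the usual closed-form inversion.)
δ = d·√(n/2) ⇒ n = 2(δ/d)² = 2 × (2.996 / 0.8986)² = 22.24.
Rounding up, n = 23 per group.

n = 23 per group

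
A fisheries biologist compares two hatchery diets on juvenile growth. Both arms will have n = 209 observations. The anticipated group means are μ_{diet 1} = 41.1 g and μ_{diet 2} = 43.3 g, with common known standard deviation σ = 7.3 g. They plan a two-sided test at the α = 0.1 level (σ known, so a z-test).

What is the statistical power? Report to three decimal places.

Power ≈ 0.924

Standardized effect: d = |μ_{diet 1} − μ_{diet 2}| / σ = |41.1 − 43.3| / 7.3 = 0.3014
Noncentrality parameter: λ = d·√(n/2) = 0.3014 × √(209/2) = 3.0808
Two-sided α = 0.1 → critical value z_{0.05} = 1.645.
Power = Φ(λ − 1.645) + Φ(−λ − 1.645) = Φ(1.436) + Φ(-4.726) = 0.9245 + 0.0000 = 0.9245.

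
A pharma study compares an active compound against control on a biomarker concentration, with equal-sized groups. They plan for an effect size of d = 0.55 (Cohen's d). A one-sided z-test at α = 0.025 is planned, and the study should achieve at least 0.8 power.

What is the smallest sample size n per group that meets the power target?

Set Φ(δ − 1.960) = 0.8; then δ − 1.960 = Φ⁻¹(0.8) = 0.842, giving δ = 2.802.
δ = d·√(n/2) ⇒ n = 2(δ/d)² = 2 × (2.802 / 0.55)² = 51.89.
Round up to the next whole unit.

n = 52 per group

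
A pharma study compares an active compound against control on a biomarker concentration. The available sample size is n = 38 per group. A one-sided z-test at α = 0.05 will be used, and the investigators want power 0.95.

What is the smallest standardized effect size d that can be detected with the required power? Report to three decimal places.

Need Φ(δ − 1.645) = 0.95, so δ = 1.645 + 1.645 = 3.290.
δ = d·√(n/2) ⇒ d = δ/√(n/2) = 3.290/√(38/2) = 0.7547.

d ≈ 0.755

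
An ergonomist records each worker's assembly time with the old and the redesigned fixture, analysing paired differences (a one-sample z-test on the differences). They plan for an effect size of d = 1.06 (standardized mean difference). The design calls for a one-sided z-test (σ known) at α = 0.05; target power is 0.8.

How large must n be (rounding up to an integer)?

For power 0.8 need Φ(δ − z_{0.05}) = 0.8, so δ = z_{0.05} + z_{0.20} = 1.645 + 0.842 = 2.486.
δ = d·√n ⇒ n = (δ/d)² = (2.486 / 1.06)² = 5.50.
Round up to the next whole unit.

n = 6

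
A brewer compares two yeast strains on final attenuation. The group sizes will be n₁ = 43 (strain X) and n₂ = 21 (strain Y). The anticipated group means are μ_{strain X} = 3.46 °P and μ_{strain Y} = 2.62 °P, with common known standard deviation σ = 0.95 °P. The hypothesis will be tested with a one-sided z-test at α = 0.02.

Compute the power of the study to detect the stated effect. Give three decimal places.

Power ≈ 0.898

Standardized effect: d = |μ_{strain X} − μ_{strain Y}| / σ = |3.46 − 2.62| / 0.95 = 0.8842
Noncentrality parameter: δ = d / √(1/n₁ + 1/n₂) = 0.8842 / √(1/43 + 1/21) = 3.3213
One-sided α = 0.02 → critical value z_{0.02} = 2.054.
Power = P(Z > 2.054 − δ) = Φ(1.268) = 0.8975.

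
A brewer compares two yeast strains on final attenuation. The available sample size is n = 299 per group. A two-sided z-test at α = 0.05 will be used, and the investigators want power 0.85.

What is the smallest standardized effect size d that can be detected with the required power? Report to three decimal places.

Required noncentrality: δ = z_{0.025} + z_{0.15} = 1.960 + 1.036 = 2.996.
(Lower-tail contribution to power is negligible for δ > 0.)
δ = d·√(n/2) ⇒ d = δ/√(n/2) = 2.996/√(299/2) = 0.2451.

d ≈ 0.245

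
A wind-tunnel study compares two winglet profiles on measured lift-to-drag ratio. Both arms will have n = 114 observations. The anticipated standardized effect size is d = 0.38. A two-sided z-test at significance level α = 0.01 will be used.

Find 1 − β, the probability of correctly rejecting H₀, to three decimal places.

Noncentrality parameter: δ = d·√(n/2) = 0.38 × √(114/2) = 2.8689
Critical value for a two-sided test at α = 0.01: z_{α/2} = 2.576.
Power = Φ(δ − 2.576) + Φ(−δ − 2.576) = Φ(0.293) + Φ(-5.445) = 0.6153 + 0.0000 = 0.6153.

Power ≈ 0.615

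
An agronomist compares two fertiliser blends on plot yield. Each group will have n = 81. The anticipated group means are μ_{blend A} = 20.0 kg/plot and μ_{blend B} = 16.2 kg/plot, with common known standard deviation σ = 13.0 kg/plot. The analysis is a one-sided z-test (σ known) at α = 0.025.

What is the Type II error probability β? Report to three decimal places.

β ≈ 0.540

Standardized effect: d = |μ_{blend A} − μ_{blend B}| / σ = |20.0 − 16.2| / 13.0 = 0.2923
Noncentrality parameter: δ = d·√(n/2) = 0.2923 × √(81/2) = 1.8602
One-sided α = 0.025 → critical value z_{0.025} = 1.960.
Power = P(Z > 1.960 − δ) = Φ(-0.100) = 0.4603.
Type II error: β = 1 − power = 1 − 0.4603 = 0.5397.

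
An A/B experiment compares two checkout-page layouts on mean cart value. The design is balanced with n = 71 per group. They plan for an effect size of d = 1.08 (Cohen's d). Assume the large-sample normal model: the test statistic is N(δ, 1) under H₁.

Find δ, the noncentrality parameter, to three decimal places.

δ = d·√(n/2) = 1.08 × √(71/2) = 6.4348

δ ≈ 6.435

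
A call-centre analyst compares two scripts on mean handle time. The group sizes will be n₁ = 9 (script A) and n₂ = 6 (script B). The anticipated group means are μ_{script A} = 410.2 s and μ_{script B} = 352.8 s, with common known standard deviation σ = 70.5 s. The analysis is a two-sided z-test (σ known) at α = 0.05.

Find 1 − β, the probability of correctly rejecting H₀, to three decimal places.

Standardized effect: d = |μ_{script A} − μ_{script B}| / σ = |410.2 − 352.8| / 70.5 = 0.8142
Noncentrality parameter: δ = d / √(1/n₁ + 1/n₂) = 0.8142 / √(1/9 + 1/6) = 1.5448
Critical value for a two-sided test at α = 0.05: z_{α/2} = 1.960.
Power = Φ(δ − 1.960) + Φ(−δ − 1.960) = Φ(-0.415) + Φ(-3.505) = 0.3390 + 0.0002 = 0.3392.

Power ≈ 0.339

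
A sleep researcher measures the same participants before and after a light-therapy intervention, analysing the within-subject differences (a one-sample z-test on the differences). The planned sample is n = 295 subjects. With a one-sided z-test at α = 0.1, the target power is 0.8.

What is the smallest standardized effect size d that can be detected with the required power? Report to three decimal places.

Need Φ(δ − 1.282) = 0.8, so δ = 1.282 + 0.842 = 2.123.
δ = d·√n ⇒ d = δ/√n = 2.123/√295 = 0.1236.

d ≈ 0.124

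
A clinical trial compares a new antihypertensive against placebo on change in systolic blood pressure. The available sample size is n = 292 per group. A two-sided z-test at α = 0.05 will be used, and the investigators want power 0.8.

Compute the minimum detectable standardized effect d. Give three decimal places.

d ≈ 0.232

Required noncentrality: δ = z_{0.025} + z_{0.20} = 1.960 + 0.842 = 2.802.
(Lower-tail contribution to power is negligible for δ > 0.)
δ = d·√(n/2) ⇒ d = δ/√(n/2) = 2.802/√(292/2) = 0.2319.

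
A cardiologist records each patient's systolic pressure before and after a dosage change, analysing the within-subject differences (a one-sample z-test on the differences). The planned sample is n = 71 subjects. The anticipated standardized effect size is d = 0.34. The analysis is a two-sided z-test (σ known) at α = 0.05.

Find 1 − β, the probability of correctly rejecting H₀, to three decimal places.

Power ≈ 0.817

Noncentrality parameter: δ = d·√n = 0.34 × √71 = 2.8649
Two-sided α = 0.05 → critical value z_{0.025} = 1.960.
Power = Φ(δ − 1.960) + Φ(−δ − 1.960) = Φ(0.905) + Φ(-4.825) = 0.8172 + 0.0000 = 0.8172.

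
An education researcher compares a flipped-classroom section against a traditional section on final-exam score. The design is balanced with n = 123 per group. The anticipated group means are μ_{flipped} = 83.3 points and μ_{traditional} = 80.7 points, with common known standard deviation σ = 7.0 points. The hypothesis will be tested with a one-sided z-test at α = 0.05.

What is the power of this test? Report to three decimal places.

Power ≈ 0.898

Standardized effect: d = |μ_{flipped} − μ_{traditional}| / σ = |83.3 − 80.7| / 7.0 = 0.3714
Noncentrality parameter: λ = d·√(n/2) = 0.3714 × √(123/2) = 2.9128
One-sided α = 0.05 → critical value z_{0.05} = 1.645.
Power = P(Z > 1.645 − λ) = Φ(1.268) = 0.8976.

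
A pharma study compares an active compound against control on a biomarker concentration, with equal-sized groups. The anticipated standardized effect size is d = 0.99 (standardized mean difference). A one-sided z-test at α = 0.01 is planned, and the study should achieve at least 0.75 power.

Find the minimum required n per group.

n = 19 per group

For power 0.75 need Φ(δ − z_{0.01}) = 0.75, so δ = z_{0.01} + z_{0.25} = 2.326 + 0.674 = 3.001.
δ = d·√(n/2) ⇒ n = 2(δ/d)² = 2 × (3.001 / 0.99)² = 18.38.
Round up to the next whole unit.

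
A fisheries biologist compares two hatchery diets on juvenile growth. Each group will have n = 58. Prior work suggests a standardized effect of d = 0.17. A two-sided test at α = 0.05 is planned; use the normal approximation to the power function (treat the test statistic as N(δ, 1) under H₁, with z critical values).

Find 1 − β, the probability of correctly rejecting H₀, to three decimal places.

Power ≈ 0.150

Noncentrality parameter: δ = d·√(n/2) = 0.17 × √(58/2) = 0.9155
Two-sided α = 0.05 → critical value z_{0.025} = 1.960.
Power = Φ(δ − 1.960) + Φ(−δ − 1.960) = Φ(-1.044) + Φ(-2.875) = 0.1481 + 0.0020 = 0.1501.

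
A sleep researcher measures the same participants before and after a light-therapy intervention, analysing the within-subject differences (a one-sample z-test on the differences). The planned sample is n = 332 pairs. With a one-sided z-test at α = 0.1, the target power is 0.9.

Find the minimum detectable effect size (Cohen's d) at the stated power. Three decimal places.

d ≈ 0.141

Need Φ(δ − 1.282) = 0.9, so δ = 1.282 + 1.282 = 2.563.
δ = d·√n ⇒ d = δ/√n = 2.563/√332 = 0.1407.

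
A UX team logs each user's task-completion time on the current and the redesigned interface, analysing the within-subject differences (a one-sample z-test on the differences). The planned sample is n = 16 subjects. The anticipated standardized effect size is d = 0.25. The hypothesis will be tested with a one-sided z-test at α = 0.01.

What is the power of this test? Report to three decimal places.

Noncentrality parameter: δ = d·√n = 0.25 × √16 = 1.0000
One-sided α = 0.01 → critical value z_{0.01} = 2.326.
Power = P(Z > 2.326 − δ) = Φ(-1.326) = 0.0924.

Power ≈ 0.092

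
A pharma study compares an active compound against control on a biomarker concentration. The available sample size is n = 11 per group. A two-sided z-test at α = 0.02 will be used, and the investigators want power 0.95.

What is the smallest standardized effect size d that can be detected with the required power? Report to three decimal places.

d ≈ 1.693

Required noncentrality: δ = z_{0.01} + z_{0.05} = 2.326 + 1.645 = 3.971.
(The second rejection-region term Φ(−δ − z_{α/2}) is negligible and dropped.)
δ = d·√(n/2) ⇒ d = δ/√(n/2) = 3.971/√(11/2) = 1.6933.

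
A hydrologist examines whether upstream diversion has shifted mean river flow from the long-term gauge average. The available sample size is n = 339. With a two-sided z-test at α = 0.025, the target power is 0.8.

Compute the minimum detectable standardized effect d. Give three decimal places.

Need Φ(δ − 2.241) = 0.8, so δ = 2.241 + 0.842 = 3.083.
(Lower-tail contribution to power is negligible for δ > 0.)
δ = d·√n ⇒ d = δ/√n = 3.083/√339 = 0.1674.

d ≈ 0.167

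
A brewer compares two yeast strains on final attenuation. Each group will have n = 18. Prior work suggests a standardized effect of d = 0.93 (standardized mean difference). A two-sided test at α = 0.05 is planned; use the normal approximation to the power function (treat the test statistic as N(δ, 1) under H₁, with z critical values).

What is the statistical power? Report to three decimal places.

Power ≈ 0.797

Noncentrality parameter: δ = d·√(n/2) = 0.93 × √(18/2) = 2.7900
Two-sided α = 0.05 → critical value z_{0.025} = 1.960.
Power = Φ(δ − 1.960) + Φ(−δ − 1.960) = Φ(0.830) + Φ(-4.750) = 0.7967 + 0.0000 = 0.7967.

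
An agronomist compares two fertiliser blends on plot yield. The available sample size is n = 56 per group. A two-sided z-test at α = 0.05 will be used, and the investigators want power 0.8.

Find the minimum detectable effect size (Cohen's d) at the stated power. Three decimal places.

d ≈ 0.529

Required noncentrality: δ = z_{0.025} + z_{0.20} = 1.960 + 0.842 = 2.802.
(Lower-tail contribution to power is negligible for δ > 0.)
δ = d·√(n/2) ⇒ d = δ/√(n/2) = 2.802/√(56/2) = 0.5294.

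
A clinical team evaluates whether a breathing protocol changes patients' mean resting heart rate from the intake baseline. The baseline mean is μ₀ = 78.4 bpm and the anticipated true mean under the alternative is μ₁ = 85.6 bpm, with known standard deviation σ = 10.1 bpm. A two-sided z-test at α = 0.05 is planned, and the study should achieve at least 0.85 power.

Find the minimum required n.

Standardized effect: d = |μ₁ − μ₀| / σ = |85.6 − 78.4| / 10.1 = 0.7129
Set Φ(δ − 1.960) = 0.85; then δ − 1.960 = Φ⁻¹(0.85) = 1.036, giving δ = 2.996.
(Ignoring the negligible lower-tail rejection probability gives the usual closed-form inversion.)
δ = d·√n ⇒ n = (δ/d)² = (2.996 / 0.7129)² = 17.67.
Round up to the next whole unit.

n = 18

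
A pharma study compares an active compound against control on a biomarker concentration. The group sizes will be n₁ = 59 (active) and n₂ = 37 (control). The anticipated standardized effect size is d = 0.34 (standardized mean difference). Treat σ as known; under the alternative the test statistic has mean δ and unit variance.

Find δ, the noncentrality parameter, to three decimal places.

δ = d / √(1/n₁ + 1/n₂) = 0.34 / √(1/59 + 1/37) = 1.6213

δ ≈ 1.621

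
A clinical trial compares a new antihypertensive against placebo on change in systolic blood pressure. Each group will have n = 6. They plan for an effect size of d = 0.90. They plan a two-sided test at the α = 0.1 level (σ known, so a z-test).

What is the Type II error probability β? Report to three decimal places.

Noncentrality parameter: δ = d·√(n/2) = 0.90 × √(6/2) = 1.5588
Critical value for a two-sided test at α = 0.1: z_{α/2} = 1.645.
Power = Φ(δ − 1.645) + Φ(−δ − 1.645) = Φ(-0.086) + Φ(-3.204) = 0.4657 + 0.0007 = 0.4664.
Type II error: β = 1 − power = 1 − 0.4664 = 0.5336.

β ≈ 0.534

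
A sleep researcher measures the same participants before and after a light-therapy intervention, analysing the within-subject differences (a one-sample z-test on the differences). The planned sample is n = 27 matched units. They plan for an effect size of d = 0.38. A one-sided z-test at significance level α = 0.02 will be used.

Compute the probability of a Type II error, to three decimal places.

β ≈ 0.532

Noncentrality parameter: λ = d·√n = 0.38 × √27 = 1.9745
Critical value for a one-sided test at α = 0.02: z_α = 2.054.
Power = P(Z > 2.054 − λ) = Φ(-0.079) = 0.4684.
Type II error: β = 1 − power = 1 − 0.4684 = 0.5316.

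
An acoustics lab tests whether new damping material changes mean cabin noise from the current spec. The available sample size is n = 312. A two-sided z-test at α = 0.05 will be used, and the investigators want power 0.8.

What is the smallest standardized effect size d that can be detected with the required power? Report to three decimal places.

d ≈ 0.159

Required noncentrality: δ = z_{0.025} + z_{0.20} = 1.960 + 0.842 = 2.802.
(Lower-tail contribution to power is negligible for δ > 0.)
δ = d·√n ⇒ d = δ/√n = 2.802/√312 = 0.1586.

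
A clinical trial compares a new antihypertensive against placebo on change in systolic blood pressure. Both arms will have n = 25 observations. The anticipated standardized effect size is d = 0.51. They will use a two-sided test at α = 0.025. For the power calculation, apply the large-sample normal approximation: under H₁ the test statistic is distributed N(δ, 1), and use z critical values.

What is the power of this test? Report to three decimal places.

Power ≈ 0.331

Noncentrality parameter: δ = d·√(n/2) = 0.51 × √(25/2) = 1.8031
Critical value for a two-sided test at α = 0.025: z_{α/2} = 2.241.
Power = Φ(δ − 2.241) + Φ(−δ − 2.241) = Φ(-0.438) + Φ(-4.045) = 0.3306 + 0.0000 = 0.3306.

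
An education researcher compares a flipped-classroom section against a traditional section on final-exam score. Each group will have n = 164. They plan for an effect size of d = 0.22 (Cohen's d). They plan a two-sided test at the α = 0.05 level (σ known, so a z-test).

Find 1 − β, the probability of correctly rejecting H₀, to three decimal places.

Power ≈ 0.513

Noncentrality parameter: δ = d·√(n/2) = 0.22 × √(164/2) = 1.9922
Critical value for a two-sided test at α = 0.05: z_{α/2} = 1.960.
Power = Φ(δ − 1.960) + Φ(−δ − 1.960) = Φ(0.032) + Φ(-3.952) = 0.5129 + 0.0000 = 0.5129.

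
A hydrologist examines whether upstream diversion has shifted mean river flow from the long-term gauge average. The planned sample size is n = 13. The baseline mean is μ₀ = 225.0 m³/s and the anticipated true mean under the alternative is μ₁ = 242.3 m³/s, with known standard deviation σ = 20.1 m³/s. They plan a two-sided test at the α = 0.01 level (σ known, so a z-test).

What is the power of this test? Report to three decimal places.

Standardized effect: d = |μ₁ − μ₀| / σ = |242.3 − 225.0| / 20.1 = 0.8607
Noncentrality parameter: δ = d·√n = 0.8607 × √13 = 3.1033
Critical value for a two-sided test at α = 0.01: z_{α/2} = 2.576.
Power = Φ(δ − 2.576) + Φ(−δ − 2.576) = Φ(0.527) + Φ(-5.679) = 0.7011 + 0.0000 = 0.7011.

Power ≈ 0.701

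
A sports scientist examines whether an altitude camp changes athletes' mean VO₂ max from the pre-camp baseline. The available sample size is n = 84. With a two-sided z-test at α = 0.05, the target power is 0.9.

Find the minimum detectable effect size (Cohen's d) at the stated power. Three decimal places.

Required noncentrality: δ = z_{0.025} + z_{0.10} = 1.960 + 1.282 = 3.242.
(Lower-tail contribution to power is negligible for δ > 0.)
δ = d·√n ⇒ d = δ/√n = 3.242/√84 = 0.3537.

d ≈ 0.354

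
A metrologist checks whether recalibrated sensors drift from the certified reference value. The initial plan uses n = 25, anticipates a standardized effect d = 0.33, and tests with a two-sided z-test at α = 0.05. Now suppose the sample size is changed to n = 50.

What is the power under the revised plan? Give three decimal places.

Power ≈ 0.646

With n = 50: δ = d·√n = 0.33 × √50 = 2.3335. Critical value z_{0.025} = 1.960.
Revised power = Φ(δ − 1.960) + Φ(−δ − 1.960) = Φ(0.373) + Φ(-4.293) = 0.6456 + 0.0000 = 0.6456.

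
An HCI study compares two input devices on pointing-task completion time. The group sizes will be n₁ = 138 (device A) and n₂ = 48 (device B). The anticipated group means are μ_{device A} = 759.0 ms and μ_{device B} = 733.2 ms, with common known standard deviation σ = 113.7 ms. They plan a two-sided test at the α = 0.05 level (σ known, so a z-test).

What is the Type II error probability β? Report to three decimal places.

Standardized effect: d = |μ_{device A} − μ_{device B}| / σ = |759.0 − 733.2| / 113.7 = 0.2269
Noncentrality parameter: δ = d / √(1/n₁ + 1/n₂) = 0.2269 / √(1/138 + 1/48) = 1.3541
Critical value for a two-sided test at α = 0.05: z_{α/2} = 1.960.
Power = Φ(δ − 1.960) + Φ(−δ − 1.960) = Φ(-0.606) + Φ(-3.314) = 0.2723 + 0.0005 = 0.2728.
Type II error: β = 1 − power = 1 − 0.2728 = 0.7272.

β ≈ 0.727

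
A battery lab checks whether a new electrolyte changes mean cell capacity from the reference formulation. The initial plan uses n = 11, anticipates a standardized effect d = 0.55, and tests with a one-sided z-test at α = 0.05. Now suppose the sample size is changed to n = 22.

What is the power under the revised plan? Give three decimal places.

Power ≈ 0.825

With n = 22: δ = d·√n = 0.55 × √22 = 2.5797. Critical value z_{0.05} = 1.645.
Revised power = Φ(δ − 1.645) = Φ(0.935) = 0.8251.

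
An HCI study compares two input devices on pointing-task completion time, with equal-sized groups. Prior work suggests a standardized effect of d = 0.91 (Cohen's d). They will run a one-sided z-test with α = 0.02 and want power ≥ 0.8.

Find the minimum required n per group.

n = 21 per group

Set Φ(δ − 2.054) = 0.8; then δ − 2.054 = Φ⁻¹(0.8) = 0.842, giving δ = 2.895.
δ = d·√(n/2) ⇒ n = 2(δ/d)² = 2 × (2.895 / 0.91)² = 20.25.
Round up to the next whole unit.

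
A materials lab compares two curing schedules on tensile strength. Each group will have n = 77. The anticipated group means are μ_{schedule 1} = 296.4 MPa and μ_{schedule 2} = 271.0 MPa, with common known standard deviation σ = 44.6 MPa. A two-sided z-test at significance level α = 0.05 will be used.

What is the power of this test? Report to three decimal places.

Standardized effect: d = |μ_{schedule 1} − μ_{schedule 2}| / σ = |296.4 − 271.0| / 44.6 = 0.5695
Noncentrality parameter: δ = d·√(n/2) = 0.5695 × √(77/2) = 3.5337
Two-sided α = 0.05 → critical value z_{0.025} = 1.960.
Power = Φ(δ − 1.960) + Φ(−δ − 1.960) = Φ(1.574) + Φ(-5.494) = 0.9422 + 0.0000 = 0.9422.

Power ≈ 0.942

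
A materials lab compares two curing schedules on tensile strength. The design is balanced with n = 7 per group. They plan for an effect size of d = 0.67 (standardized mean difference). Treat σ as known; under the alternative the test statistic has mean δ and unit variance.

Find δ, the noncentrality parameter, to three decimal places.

δ ≈ 1.253

δ = d·√(n/2) = 0.67 × √(7/2) = 1.2535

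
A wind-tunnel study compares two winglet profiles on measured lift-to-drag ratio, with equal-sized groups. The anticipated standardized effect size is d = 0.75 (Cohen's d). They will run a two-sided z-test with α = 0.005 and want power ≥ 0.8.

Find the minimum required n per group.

Set Φ(δ − 2.807) = 0.8; then δ − 2.807 = Φ⁻¹(0.8) = 0.842, giving δ = 3.649.
(Ignoring the negligible lower-tail rejection probability gives the usual closed-form inversion.)
δ = d·√(n/2) ⇒ n = 2(δ/d)² = 2 × (3.649 / 0.75)² = 47.33.
Round up to the next whole unit.

n = 48 per group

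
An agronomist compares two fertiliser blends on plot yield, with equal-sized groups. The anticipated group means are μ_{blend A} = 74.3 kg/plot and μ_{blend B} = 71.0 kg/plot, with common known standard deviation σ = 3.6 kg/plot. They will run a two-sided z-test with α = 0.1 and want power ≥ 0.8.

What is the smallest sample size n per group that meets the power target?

Standardized effect: d = |μ_{blend A} − μ_{blend B}| / σ = |74.3 − 71.0| / 3.6 = 0.9167
For power 0.8 need Φ(δ − z_{0.05}) = 0.8, so δ = z_{0.05} + z_{0.20} = 1.645 + 0.842 = 2.486.
(Ignoring the negligible lower-tail rejection probability gives the usual closed-form inversion.)
δ = d·√(n/2) ⇒ n = 2(δ/d)² = 2 × (2.486 / 0.9167)² = 14.72.
Rounding up, n = 15 per group.

n = 15 per group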